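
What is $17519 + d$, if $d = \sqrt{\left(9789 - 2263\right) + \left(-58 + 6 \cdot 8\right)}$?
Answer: $17519 + 2 \sqrt{1879} \approx 17606.0$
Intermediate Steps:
$d = 2 \sqrt{1879}$ ($d = \sqrt{7526 + \left(-58 + 48\right)} = \sqrt{7526 - 10} = \sqrt{7516} = 2 \sqrt{1879} \approx 86.695$)
$17519 + d = 17519 + 2 \sqrt{1879}$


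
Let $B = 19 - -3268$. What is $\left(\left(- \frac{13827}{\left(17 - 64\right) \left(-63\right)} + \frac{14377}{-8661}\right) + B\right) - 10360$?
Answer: $- \frac{6724110151}{949823} \approx -7079.3$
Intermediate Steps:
$B = 3287$ ($B = 19 + 3268 = 3287$)
$\left(\left(- \frac{13827}{\left(17 - 64\right) \left(-63\right)} + \frac{14377}{-8661}\right) + B\right) - 10360 = \left(\left(- \frac{13827}{\left(17 - 64\right) \left(-63\right)} + \frac{14377}{-8661}\right) + 3287\right) - 10360 = \left(\left(- \frac{13827}{\left(-47\right) \left(-63\right)} + 14377 \left(- \frac{1}{8661}\right)\right) + 3287\right) - 10360 = \left(\left(- \frac{13827}{2961} - \frac{14377}{8661}\right) + 3287\right) - 10360 = \left(\left(\left(-13827\right) \frac{1}{2961} - \frac{14377}{8661}\right) + 3287\right) - 10360 = \left(\left(- \frac{4609}{987} - \frac{14377}{8661}\right) + 3287\right) - 10360 = \left(- \frac{6012072}{949823} + 3287\right) - 10360 = \frac{3116056129}{949823} - 10360 = - \frac{6724110151}{949823}$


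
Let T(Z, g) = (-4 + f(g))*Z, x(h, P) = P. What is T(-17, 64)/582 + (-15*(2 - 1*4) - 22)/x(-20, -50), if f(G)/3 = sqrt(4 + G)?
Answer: -314/7275 - 17*sqrt(17)/97 ≈ -0.76577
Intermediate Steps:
f(G) = 3*sqrt(4 + G)
T(Z, g) = Z*(-4 + 3*sqrt(4 + g)) (T(Z, g) = (-4 + 3*sqrt(4 + g))*Z = Z*(-4 + 3*sqrt(4 + g)))
T(-17, 64)/582 + (-15*(2 - 1*4) - 22)/x(-20, -50) = -17*(-4 + 3*sqrt(4 + 64))/582 + (-15*(2 - 1*4) - 22)/(-50) = -17*(-4 + 3*sqrt(68))*(1/582) + (-15*(2 - 4) - 22)*(-1/50) = -17*(-4 + 3*(2*sqrt(17)))*(1/582) + (-15*(-2) - 22)*(-1/50) = -17*(-4 + 6*sqrt(17))*(1/582) + (30 - 22)*(-1/50) = (68 - 102*sqrt(17))*(1/582) + 8*(-1/50) = (34/291 - 17*sqrt(17)/97) - 4/25 = -314/7275 - 17*sqrt(17)/97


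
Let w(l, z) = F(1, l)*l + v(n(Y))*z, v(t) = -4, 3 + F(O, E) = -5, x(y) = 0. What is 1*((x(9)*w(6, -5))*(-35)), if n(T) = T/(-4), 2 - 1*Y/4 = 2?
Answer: 0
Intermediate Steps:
F(O, E) = -8 (F(O, E) = -3 - 5 = -8)
Y = 0 (Y = 8 - 4*2 = 8 - 8 = 0)
n(T) = -T/4 (n(T) = T*(-¼) = -T/4)
w(l, z) = -8*l - 4*z
1*((x(9)*w(6, -5))*(-35)) = 1*((0*(-8*6 - 4*(-5)))*(-35)) = 1*((0*(-48 + 20))*(-35)) = 1*((0*(-28))*(-35)) = 1*(0*(-35)) = 1*0 = 0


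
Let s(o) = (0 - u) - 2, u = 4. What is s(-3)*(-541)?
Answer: 3246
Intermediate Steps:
s(o) = -6 (s(o) = (0 - 1*4) - 2 = (0 - 4) - 2 = -4 - 2 = -6)
s(-3)*(-541) = -6*(-541) = 3246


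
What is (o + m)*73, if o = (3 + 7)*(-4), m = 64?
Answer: 1752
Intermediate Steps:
o = -40 (o = 10*(-4) = -40)
(o + m)*73 = (-40 + 64)*73 = 24*73 = 1752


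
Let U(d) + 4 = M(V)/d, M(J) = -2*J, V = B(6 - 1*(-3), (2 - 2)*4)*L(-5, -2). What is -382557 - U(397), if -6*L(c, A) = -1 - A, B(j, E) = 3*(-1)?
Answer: -151873540/397 ≈ -3.8255e+5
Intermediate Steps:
B(j, E) = -3
L(c, A) = 1/6 + A/6 (L(c, A) = -(-1 - A)/6 = 1/6 + A/6)
V = 1/2 (V = -3*(1/6 + (1/6)*(-2)) = -3*(1/6 - 1/3) = -3*(-1/6) = 1/2 ≈ 0.50000)
U(d) = -4 - 1/d (U(d) = -4 + (-2*1/2)/d = -4 - 1/d)
-382557 - U(397) = -382557 - (-4 - 1/397) = -382557 - 1*(-1589/397) = -382557 + 1589/397 = -151873540/397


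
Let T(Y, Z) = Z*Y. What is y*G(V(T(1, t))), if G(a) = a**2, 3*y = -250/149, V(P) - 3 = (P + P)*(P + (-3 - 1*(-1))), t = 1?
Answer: -250/447 ≈ -0.55928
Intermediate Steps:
T(Y, Z) = Y*Z
V(P) = 3 + 2*P*(-2 + P) (V(P) = 3 + (P + P)*(P + (-3 - 1*(-1))) = 3 + (2*P)*(P + (-3 + 1)) = 3 + (2*P)*(P - 2) = 3 + (2*P)*(-2 + P) = 3 + 2*P*(-2 + P))
y = -250/447 (y = (-250/149)/3 = (-250*1/149)/3 = (1/3)*(-250/149) = -250/447 ≈ -0.55928)
y*G(V(T(1, t))) = -250*(3 - 4 + 2*(1*1)**2)**2/447 = -250*(3 - 4*1 + 2*1**2)**2/447 = -250*(3 - 4 + 2*1)**2/447 = -250*(3 - 4 + 2)**2/447 = -250/447*1**2 = -250/447*1 = -250/447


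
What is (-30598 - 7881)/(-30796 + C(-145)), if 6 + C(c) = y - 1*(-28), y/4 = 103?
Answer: 38479/30362 ≈ 1.2673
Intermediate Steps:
y = 412 (y = 4*103 = 412)
C(c) = 434 (C(c) = -6 + (412 - 1*(-28)) = -6 + (412 + 28) = -6 + 440 = 434)
(-30598 - 7881)/(-30796 + C(-145)) = (-30598 - 7881)/(-30796 + 434) = -38479/(-30362) = -38479*(-1/30362) = 38479/30362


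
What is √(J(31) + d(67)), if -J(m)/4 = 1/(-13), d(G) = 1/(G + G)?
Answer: 3*√106262/1742 ≈ 0.56139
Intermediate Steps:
d(G) = 1/(2*G)
J(m) = 4/13 (J(m) = -4/(-13) = -4*(-1/13) = 4/13)
√(J(31) + d(67)) = √(4/13 + (½)/67) = √(4/13 + (½)*(1/67)) = √(4/13 + 1/134) = √(549/1742) = 3*√106262/1742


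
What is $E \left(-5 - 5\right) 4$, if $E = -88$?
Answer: $3520$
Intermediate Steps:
$E \left(-5 - 5\right) 4 = - 88 \left(-5 - 5\right) 4 = - 88 \left(\left(-10\right) 4\right) = \left(-88\right) \left(-40\right) = 3520$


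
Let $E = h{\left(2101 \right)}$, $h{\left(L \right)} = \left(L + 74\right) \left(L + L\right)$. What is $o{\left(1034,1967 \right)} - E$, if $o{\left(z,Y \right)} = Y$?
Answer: $-9137383$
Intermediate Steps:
$h{\left(L \right)} = 2 L \left(74 + L\right)$ ($h{\left(L \right)} = \left(74 + L\right) 2 L = 2 L \left(74 + L\right)$)
$E = 9139350$ ($E = 2 \cdot 2101 \left(74 + 2101\right) = 2 \cdot 2101 \cdot 2175 = 9139350$)
$o{\left(1034,1967 \right)} - E = 1967 - 9139350 = -9137383$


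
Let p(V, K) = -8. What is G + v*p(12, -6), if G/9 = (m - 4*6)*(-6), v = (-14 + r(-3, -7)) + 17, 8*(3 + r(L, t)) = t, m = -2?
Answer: 1411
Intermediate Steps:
r(L, t) = -3 + t/8
v = -7/8 (v = (-14 + (-3 + (⅛)*(-7))) + 17 = (-14 + (-3 - 7/8)) + 17 = (-14 - 31/8) + 17 = -143/8 + 17 = -7/8 ≈ -0.87500)
G = 1404 (G = 9*((-2 - 4*6)*(-6)) = 9*((-2 - 24)*(-6)) = 9*(-26*(-6)) = 9*156 = 1404)
G + v*p(12, -6) = 1404 - 7/8*(-8) = 1404 + 7 = 1411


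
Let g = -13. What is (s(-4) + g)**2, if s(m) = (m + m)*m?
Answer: 361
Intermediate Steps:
s(m) = 2*m**2 (s(m) = (2*m)*m = 2*m**2)
(s(-4) + g)**2 = (2*(-4)**2 - 13)**2 = (2*16 - 13)**2 = (32 - 13)**2 = 19**2 = 361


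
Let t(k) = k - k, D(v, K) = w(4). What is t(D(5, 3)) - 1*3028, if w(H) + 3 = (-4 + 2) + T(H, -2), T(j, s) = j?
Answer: -3028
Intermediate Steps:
w(H) = -5 + H (w(H) = -3 + ((-4 + 2) + H) = -3 + (-2 + H) = -5 + H)
D(v, K) = -1 (D(v, K) = -5 + 4 = -1)
t(k) = 0
t(D(5, 3)) - 1*3028 = 0 - 1*3028 = 0 - 3028 = -3028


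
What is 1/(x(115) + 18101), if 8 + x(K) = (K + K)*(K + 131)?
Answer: 1/74673 ≈ 1.3392e-5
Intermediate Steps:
x(K) = -8 + 2*K*(131 + K) (x(K) = -8 + (K + K)*(K + 131) = -8 + (2*K)*(131 + K) = -8 + 2*K*(131 + K))
1/(x(115) + 18101) = 1/((-8 + 2*115**2 + 262*115) + 18101) = 1/((-8 + 2*13225 + 30130) + 18101) = 1/((-8 + 26450 + 30130) + 18101) = 1/(56572 + 18101) = 1/74673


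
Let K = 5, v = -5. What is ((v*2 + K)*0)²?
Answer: 0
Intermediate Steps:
((v*2 + K)*0)² = ((-5*2 + 5)*0)² = ((-10 + 5)*0)² = (-5*0)² = 0² = 0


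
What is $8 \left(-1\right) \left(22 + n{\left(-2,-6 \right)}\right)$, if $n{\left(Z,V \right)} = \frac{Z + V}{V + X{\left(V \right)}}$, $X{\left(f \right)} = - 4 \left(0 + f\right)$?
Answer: $- \frac{1552}{9} \approx -172.44$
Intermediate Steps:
$X{\left(f \right)} = - 4 f$
$n{\left(Z,V \right)} = - \frac{V + Z}{3 V}$ ($n{\left(Z,V \right)} = \frac{Z + V}{V - 4 V} = \frac{V + Z}{\left(-3\right) V} = \left(V + Z\right) \left(- \frac{1}{3 V}\right) = - \frac{V + Z}{3 V}$)
$8 \left(-1\right) \left(22 + n{\left(-2,-6 \right)}\right) = 8 \left(-1\right) \left(22 + \frac{\left(-1\right) \left(-6\right) - -2}{3 \left(-6\right)}\right) = - 8 \left(22 + \frac{1}{3} \left(- \frac{1}{6}\right) \left(6 + 2\right)\right) = - 8 \left(22 + \frac{1}{3} \left(- \frac{1}{6}\right) 8\right) = - 8 \left(22 - \frac{4}{9}\right) = \left(-8\right) \frac{194}{9} = - \frac{1552}{9}$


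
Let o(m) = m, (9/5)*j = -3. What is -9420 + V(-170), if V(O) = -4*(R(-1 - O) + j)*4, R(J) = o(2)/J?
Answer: -4762516/507 ≈ -9393.5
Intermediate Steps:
j = -5/3 (j = (5/9)*(-3) = -5/3 ≈ -1.6667)
R(J) = 2/J
V(O) = 80/3 - 32/(-1 - O) (V(O) = -4*(2/(-1 - O) - 5/3)*4 = -4*(-5/3 + 2/(-1 - O))*4 = (20/3 - 8/(-1 - O))*4 = 80/3 - 32/(-1 - O))
-9420 + V(-170) = -9420 + 16*(11 + 5*(-170))/(3*(1 - 170)) = -9420 + (16/3)*(11 - 850)/(-169) = -9420 + (16/3)*(-1/169)*(-839) = -9420 + 13424/507 = -4762516/507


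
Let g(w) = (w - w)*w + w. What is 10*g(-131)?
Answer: -1310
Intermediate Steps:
g(w) = w (g(w) = 0*w + w = 0 + w = w)
10*g(-131) = 10*(-131) = -1310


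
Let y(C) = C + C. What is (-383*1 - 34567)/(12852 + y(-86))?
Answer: -3495/1268 ≈ -2.7563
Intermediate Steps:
y(C) = 2*C
(-383*1 - 34567)/(12852 + y(-86)) = (-383*1 - 34567)/(12852 + 2*(-86)) = (-383 - 34567)/(12852 - 172) = -34950/12680 = -34950*1/12680 = -3495/1268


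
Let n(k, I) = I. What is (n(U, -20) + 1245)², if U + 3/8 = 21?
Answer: 1500625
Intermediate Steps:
U = 165/8 (U = -3/8 + 21 = 165/8 ≈ 20.625)
(n(U, -20) + 1245)² = (-20 + 1245)² = 1225² = 1500625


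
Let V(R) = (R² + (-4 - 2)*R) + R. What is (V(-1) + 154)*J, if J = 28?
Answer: 4480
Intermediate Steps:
V(R) = R² - 5*R (V(R) = (R² - 6*R) + R = R² - 5*R)
(V(-1) + 154)*J = (-(-5 - 1) + 154)*28 = (-1*(-6) + 154)*28 = (6 + 154)*28 = 160*28 = 4480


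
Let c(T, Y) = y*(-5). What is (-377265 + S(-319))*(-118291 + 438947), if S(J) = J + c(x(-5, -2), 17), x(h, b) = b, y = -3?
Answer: -121069765264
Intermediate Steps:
c(T, Y) = 15 (c(T, Y) = -3*(-5) = 15)
S(J) = 15 + J (S(J) = J + 15 = 15 + J)
(-377265 + S(-319))*(-118291 + 438947) = (-377265 + (15 - 319))*(-118291 + 438947) = (-377265 - 304)*320656 = -377569*320656 = -121069765264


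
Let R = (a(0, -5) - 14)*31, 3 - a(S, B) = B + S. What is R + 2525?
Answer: 2339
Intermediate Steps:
a(S, B) = 3 - B - S (a(S, B) = 3 - (B + S) = 3 + (-B - S) = 3 - B - S)
R = -186 (R = ((3 - 1*(-5) - 1*0) - 14)*31 = ((3 + 5 + 0) - 14)*31 = (8 - 14)*31 = -6*31 = -186)
R + 2525 = -186 + 2525 = 2339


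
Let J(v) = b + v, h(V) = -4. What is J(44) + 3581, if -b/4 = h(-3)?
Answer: 3641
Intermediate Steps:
b = 16 (b = -4*(-4) = 16)
J(v) = 16 + v
J(44) + 3581 = (16 + 44) + 3581 = 60 + 3581 = 3641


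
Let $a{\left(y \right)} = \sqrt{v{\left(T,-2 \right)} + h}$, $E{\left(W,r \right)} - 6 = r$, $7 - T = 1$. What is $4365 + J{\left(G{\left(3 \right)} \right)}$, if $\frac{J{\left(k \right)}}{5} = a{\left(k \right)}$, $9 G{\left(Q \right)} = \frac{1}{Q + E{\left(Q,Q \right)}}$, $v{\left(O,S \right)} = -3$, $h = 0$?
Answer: $4365 + 5 i \sqrt{3} \approx 4365.0 + 8.6602 i$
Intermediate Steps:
$T = 6$ ($T = 7 - 1 = 6$)
$E{\left(W,r \right)} = 6 + r$
$a{\left(y \right)} = i \sqrt{3}$ ($a{\left(y \right)} = \sqrt{-3 + 0} = \sqrt{-3} = i \sqrt{3}$)
$G{\left(Q \right)} = \frac{1}{9 \left(6 + 2 Q\right)}$ ($G{\left(Q \right)} = \frac{1}{9 \left(Q + \left(6 + Q\right)\right)} = \frac{1}{9 \left(6 + 2 Q\right)}$)
$J{\left(k \right)} = 5 i \sqrt{3}$
$4365 + J{\left(G{\left(3 \right)} \right)} = 4365 + 5 i \sqrt{3}$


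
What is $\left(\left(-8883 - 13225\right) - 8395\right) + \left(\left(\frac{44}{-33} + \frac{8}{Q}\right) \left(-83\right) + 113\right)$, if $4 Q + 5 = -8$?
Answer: $- \frac{1172926}{39} \approx -30075.0$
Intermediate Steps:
$Q = - \frac{13}{4}$ ($Q = - \frac{5}{4} + \frac{1}{4} \left(-8\right) = - \frac{5}{4} - 2 = - \frac{13}{4} \approx -3.25$)
$\left(\left(-8883 - 13225\right) - 8395\right) + \left(\left(\frac{44}{-33} + \frac{8}{Q}\right) \left(-83\right) + 113\right) = \left(\left(-8883 - 13225\right) - 8395\right) + \left(\left(\frac{44}{-33} + \frac{8}{- \frac{13}{4}}\right) \left(-83\right) + 113\right) = \left(-22108 - 8395\right) + \left(\left(44 \left(- \frac{1}{33}\right) + 8 \left(- \frac{4}{13}\right)\right) \left(-83\right) + 113\right) = -30503 + \left(\left(- \frac{4}{3} - \frac{32}{13}\right) \left(-83\right) + 113\right) = -30503 + \left(\left(- \frac{148}{39}\right) \left(-83\right) + 113\right) = -30503 + \left(\frac{12284}{39} + 113\right) = -30503 + \frac{16691}{39} = - \frac{1172926}{39}$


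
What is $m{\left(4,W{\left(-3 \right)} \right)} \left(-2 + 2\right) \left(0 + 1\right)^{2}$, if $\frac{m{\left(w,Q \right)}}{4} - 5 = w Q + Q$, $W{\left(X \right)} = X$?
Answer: $0$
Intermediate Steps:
$m{\left(w,Q \right)} = 20 + 4 Q + 4 Q w$ ($m{\left(w,Q \right)} = 20 + 4 \left(w Q + Q\right) = 20 + 4 \left(Q w + Q\right) = 20 + 4 \left(Q + Q w\right) = 20 + \left(4 Q + 4 Q w\right) = 20 + 4 Q + 4 Q w$)
$m{\left(4,W{\left(-3 \right)} \right)} \left(-2 + 2\right) \left(0 + 1\right)^{2} = \left(20 + 4 \left(-3\right) + 4 \left(-3\right) 4\right) \left(-2 + 2\right) \left(0 + 1\right)^{2} = \left(20 - 12 - 48\right) 0 \cdot 1^{2} = \left(-40\right) 0 \cdot 1 = 0 \cdot 1 = 0$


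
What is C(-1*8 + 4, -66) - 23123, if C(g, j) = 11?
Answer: -23112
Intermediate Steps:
C(-1*8 + 4, -66) - 23123 = 11 - 23123 = -23112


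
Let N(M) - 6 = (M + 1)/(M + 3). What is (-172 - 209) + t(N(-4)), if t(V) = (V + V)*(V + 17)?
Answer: 87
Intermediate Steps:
N(M) = 6 + (1 + M)/(3 + M) (N(M) = 6 + (M + 1)/(M + 3) = 6 + (1 + M)/(3 + M))
t(V) = 2*V*(17 + V) (t(V) = (2*V)*(17 + V) = 2*V*(17 + V))
(-172 - 209) + t(N(-4)) = (-172 - 209) + 2*((19 + 7*(-4))/(3 - 4))*(17 + (19 + 7*(-4))/(3 - 4)) = -381 + 2*((19 - 28)/(-1))*(17 + (19 - 28)/(-1)) = -381 + 2*(-1*(-9))*(17 - 1*(-9)) = -381 + 2*9*(17 + 9) = -381 + 2*9*26 = -381 + 468 = 87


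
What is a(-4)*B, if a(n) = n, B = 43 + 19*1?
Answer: -248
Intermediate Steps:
B = 62 (B = 43 + 19 = 62)
a(-4)*B = -4*62 = -248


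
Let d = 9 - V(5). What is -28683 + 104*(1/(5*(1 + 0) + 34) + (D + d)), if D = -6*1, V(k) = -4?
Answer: -83857/3 ≈ -27952.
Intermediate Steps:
D = -6
d = 13 (d = 9 - 1*(-4) = 9 + 4 = 13)
-28683 + 104*(1/(5*(1 + 0) + 34) + (D + d)) = -28683 + 104*(1/(5*(1 + 0) + 34) + (-6 + 13)) = -28683 + 104*(1/(5*1 + 34) + 7) = -28683 + 104*(1/(5 + 34) + 7) = -28683 + 104*(1/39 + 7) = -28683 + 104*(274/39) = -28683 + 2192/3 = -83857/3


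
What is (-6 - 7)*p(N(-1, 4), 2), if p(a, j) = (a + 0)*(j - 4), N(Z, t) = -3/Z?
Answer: 78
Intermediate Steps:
p(a, j) = a*(-4 + j)
(-6 - 7)*p(N(-1, 4), 2) = (-6 - 7)*((-3/(-1))*(-4 + 2)) = -13*(-3*(-1))*(-2) = -39*(-2) = -13*(-6) = 78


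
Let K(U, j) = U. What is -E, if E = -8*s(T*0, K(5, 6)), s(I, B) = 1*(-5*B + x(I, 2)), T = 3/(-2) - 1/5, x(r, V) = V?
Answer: -184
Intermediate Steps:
T = -17/10 (T = 3*(-1/2) - 1*1/5 = -3/2 - 1/5 = -17/10 ≈ -1.7000)
s(I, B) = 2 - 5*B (s(I, B) = 1*(-5*B + 2) = 1*(2 - 5*B) = 2 - 5*B)
E = 184 (E = -8*(2 - 5*5) = -8*(2 - 25) = -8*(-23) = 184)
-E = -1*184 = -184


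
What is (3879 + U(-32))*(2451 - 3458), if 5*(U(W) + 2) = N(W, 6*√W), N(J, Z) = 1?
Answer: -19521702/5 ≈ -3.9043e+6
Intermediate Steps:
U(W) = -9/5 (U(W) = -2 + (⅕)*1 = -2 + ⅕ = -9/5)
(3879 + U(-32))*(2451 - 3458) = (3879 - 9/5)*(2451 - 3458) = (19386/5)*(-1007) = -19521702/5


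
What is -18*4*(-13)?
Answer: 936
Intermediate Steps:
-18*4*(-13) = -72*(-13) = 936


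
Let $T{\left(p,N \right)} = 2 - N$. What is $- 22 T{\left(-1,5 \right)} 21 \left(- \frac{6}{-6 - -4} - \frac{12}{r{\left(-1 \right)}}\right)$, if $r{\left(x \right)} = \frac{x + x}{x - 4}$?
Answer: $-37422$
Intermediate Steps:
$r{\left(x \right)} = \frac{2 x}{-4 + x}$
$- 22 T{\left(-1,5 \right)} 21 \left(- \frac{6}{-6 - -4} - \frac{12}{r{\left(-1 \right)}}\right) = - 22 \left(2 - 5\right) 21 \left(- \frac{6}{-6 - -4} - \frac{12}{2 \left(-1\right) \frac{1}{-4 - 1}}\right) = - 22 \left(2 - 5\right) 21 \left(- \frac{6}{-6 + 4} - \frac{12}{2 \left(-1\right) \frac{1}{-5}}\right) = - 22 \left(-3\right) 21 \left(- \frac{6}{-2} - \frac{12}{2 \left(-1\right) \left(- \frac{1}{5}\right)}\right) = - 22 \left(- 63 \left(\left(-6\right) \left(- \frac{1}{2}\right) - \frac{12}{\frac{2}{5}}\right)\right) = - 22 \left(- 63 \left(3 - 30\right)\right) = - 22 \left(\left(-63\right) \left(-27\right)\right) = \left(-22\right) 1701 = -37422$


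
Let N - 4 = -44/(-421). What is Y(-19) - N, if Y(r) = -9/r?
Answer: -29043/7999 ≈ -3.6308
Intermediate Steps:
N = 1728/421 (N = 4 - 44/(-421) = 4 - 44*(-1/421) = 4 + 44/421 = 1728/421 ≈ 4.1045)
Y(-19) - N = -9/(-19) - 1*1728/421 = -9*(-1/19) - 1728/421 = 9/19 - 1728/421 = -29043/7999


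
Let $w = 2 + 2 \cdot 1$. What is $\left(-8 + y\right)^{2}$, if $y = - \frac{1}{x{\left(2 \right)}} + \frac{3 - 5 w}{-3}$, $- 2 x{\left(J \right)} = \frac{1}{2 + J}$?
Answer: $\frac{289}{9} \approx 32.111$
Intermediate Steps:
$w = 4$ ($w = 2 + 2 = 4$)
$x{\left(J \right)} = - \frac{1}{2 \left(2 + J\right)}$
$y = \frac{41}{3}$ ($y = - \frac{1}{\left(-1\right) \frac{1}{4 + 2 \cdot 2}} + \frac{3 - 20}{-3} = - \frac{1}{\left(-1\right) \frac{1}{4 + 4}} + \left(3 - 20\right) \left(- \frac{1}{3}\right) = - \frac{1}{\left(-1\right) \frac{1}{8}} - - \frac{17}{3} = - \frac{1}{\left(-1\right) \frac{1}{8}} + \frac{17}{3} = - \frac{1}{- \frac{1}{8}} + \frac{17}{3} = \left(-1\right) \left(-8\right) + \frac{17}{3} = 8 + \frac{17}{3} = \frac{41}{3} \approx 13.667$)
$\left(-8 + y\right)^{2} = \left(-8 + \frac{41}{3}\right)^{2} = \left(\frac{17}{3}\right)^{2} = \frac{289}{9}$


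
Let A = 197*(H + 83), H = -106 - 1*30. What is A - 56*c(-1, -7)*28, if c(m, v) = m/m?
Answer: -12009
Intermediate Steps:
H = -136 (H = -106 - 30 = -136)
c(m, v) = 1
A = -10441 (A = 197*(-136 + 83) = 197*(-53) = -10441)
A - 56*c(-1, -7)*28 = -10441 - 56*1*28 = -10441 - 56*28 = -10441 - 1568 = -12009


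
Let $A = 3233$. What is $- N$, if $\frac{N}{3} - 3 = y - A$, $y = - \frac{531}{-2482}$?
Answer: $\frac{24048987}{2482} \approx 9689.4$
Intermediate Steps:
$y = \frac{531}{2482}$ ($y = \left(-531\right) \left(- \frac{1}{2482}\right) = \frac{531}{2482} \approx 0.21394$)
$N = - \frac{24048987}{2482}$ ($N = 9 + 3 \left(\frac{531}{2482} - 3233\right) = 9 + 3 \left(- \frac{8023775}{2482}\right) = 9 - \frac{24071325}{2482} = - \frac{24048987}{2482} \approx -9689.4$)
$- N = \left(-1\right) \left(- \frac{24048987}{2482}\right) = \frac{24048987}{2482}$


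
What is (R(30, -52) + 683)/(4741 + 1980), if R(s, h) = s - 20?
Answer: 63/611 ≈ 0.10311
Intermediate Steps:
R(s, h) = -20 + s
(R(30, -52) + 683)/(4741 + 1980) = ((-20 + 30) + 683)/(4741 + 1980) = (10 + 683)/6721 = 693*(1/6721) = 63/611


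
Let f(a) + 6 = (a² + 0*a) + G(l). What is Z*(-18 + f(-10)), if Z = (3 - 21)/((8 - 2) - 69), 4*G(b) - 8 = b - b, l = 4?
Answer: 156/7 ≈ 22.286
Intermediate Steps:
G(b) = 2 (G(b) = 2 + (b - b)/4 = 2 + (¼)*0 = 2 + 0 = 2)
Z = 2/7 (Z = -18/(6 - 69) = -18/(-63) = -18*(-1/63) = 2/7 ≈ 0.28571)
f(a) = -4 + a² (f(a) = -6 + ((a² + 0*a) + 2) = -6 + ((a² + 0) + 2) = -6 + (a² + 2) = -6 + (2 + a²) = -4 + a²)
Z*(-18 + f(-10)) = 2*(-18 + (-4 + (-10)²))/7 = 2*(-18 + (-4 + 100))/7 = 2*(-18 + 96)/7 = (2/7)*78 = 156/7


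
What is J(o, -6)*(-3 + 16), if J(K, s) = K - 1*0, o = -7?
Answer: -91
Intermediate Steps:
J(K, s) = K (J(K, s) = K + 0 = K)
J(o, -6)*(-3 + 16) = -7*(-3 + 16) = -7*13 = -91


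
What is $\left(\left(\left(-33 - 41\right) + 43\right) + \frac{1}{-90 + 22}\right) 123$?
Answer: $- \frac{259407}{68} \approx -3814.8$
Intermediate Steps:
$\left(\left(\left(-33 - 41\right) + 43\right) + \frac{1}{-90 + 22}\right) 123 = \left(\left(-74 + 43\right) + \frac{1}{-68}\right) 123 = \left(-31 - \frac{1}{68}\right) 123 = \left(- \frac{2109}{68}\right) 123 = - \frac{259407}{68}$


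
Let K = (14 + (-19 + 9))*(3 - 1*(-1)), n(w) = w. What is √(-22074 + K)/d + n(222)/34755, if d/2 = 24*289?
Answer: 74/11585 + I*√22058/13872 ≈ 0.0063876 + 0.010706*I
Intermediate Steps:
K = 16 (K = (14 - 10)*(3 + 1) = 4*4 = 16)
d = 13872 (d = 2*(24*289) = 2*6936 = 13872)
√(-22074 + K)/d + n(222)/34755 = √(-22074 + 16)/13872 + 222/34755 = √(-22058)*(1/13872) + 222*(1/34755) = (I*√22058)*(1/13872) + 74/11585 = I*√22058/13872 + 74/11585 = 74/11585 + I*√22058/13872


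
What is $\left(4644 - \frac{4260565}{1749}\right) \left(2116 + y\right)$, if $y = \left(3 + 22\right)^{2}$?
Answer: $\frac{10585169131}{1749} \approx 6.0521 \cdot 10^{6}$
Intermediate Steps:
$y = 625$ ($y = 25^{2} = 625$)
$\left(4644 - \frac{4260565}{1749}\right) \left(2116 + y\right) = \left(4644 - \frac{4260565}{1749}\right) \left(2116 + 625\right) = \left(4644 - \frac{4260565}{1749}\right) 2741 = \frac{3861791}{1749} \cdot 2741 = \frac{10585169131}{1749}$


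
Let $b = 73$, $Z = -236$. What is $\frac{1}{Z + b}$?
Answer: $- \frac{1}{163} \approx -0.006135$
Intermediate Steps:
$\frac{1}{Z + b} = \frac{1}{-236 + 73} = \frac{1}{-163} = - \frac{1}{163}$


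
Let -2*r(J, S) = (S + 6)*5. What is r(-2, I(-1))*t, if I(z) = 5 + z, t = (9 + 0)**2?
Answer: -2025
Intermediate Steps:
t = 81 (t = 9**2 = 81)
r(J, S) = -15 - 5*S/2 (r(J, S) = -(S + 6)*5/2 = -(6 + S)*5/2 = -(30 + 5*S)/2 = -15 - 5*S/2)
r(-2, I(-1))*t = (-15 - 5*(5 - 1)/2)*81 = (-15 - 5/2*4)*81 = (-15 - 10)*81 = -25*81 = -2025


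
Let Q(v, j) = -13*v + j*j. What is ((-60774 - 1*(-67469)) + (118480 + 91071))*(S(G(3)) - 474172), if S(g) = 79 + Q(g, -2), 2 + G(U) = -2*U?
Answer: -102497360310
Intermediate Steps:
Q(v, j) = j² - 13*v (Q(v, j) = -13*v + j² = j² - 13*v)
G(U) = -2 - 2*U
S(g) = 83 - 13*g (S(g) = 79 + ((-2)² - 13*g) = 79 + (4 - 13*g) = 83 - 13*g)
((-60774 - 1*(-67469)) + (118480 + 91071))*(S(G(3)) - 474172) = ((-60774 - 1*(-67469)) + (118480 + 91071))*((83 - 13*(-2 - 2*3)) - 474172) = ((-60774 + 67469) + 209551)*((83 - 13*(-2 - 6)) - 474172) = (6695 + 209551)*((83 - 13*(-8)) - 474172) = 216246*((83 + 104) - 474172) = 216246*(187 - 474172) = 216246*(-473985) = -102497360310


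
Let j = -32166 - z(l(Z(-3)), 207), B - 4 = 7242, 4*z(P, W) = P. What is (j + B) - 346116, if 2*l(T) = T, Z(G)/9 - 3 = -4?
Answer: -2968279/8 ≈ -3.7104e+5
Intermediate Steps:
Z(G) = -9 (Z(G) = 27 + 9*(-4) = 27 - 36 = -9)
l(T) = T/2
z(P, W) = P/4
B = 7246 (B = 4 + 7242 = 7246)
j = -257319/8 (j = -32166 - (½)*(-9)/4 = -32166 - (-9)/(4*2) = -32166 - 1*(-9/8) = -32166 + 9/8 = -257319/8 ≈ -32165.)
(j + B) - 346116 = (-257319/8 + 7246) - 346116 = -199351/8 - 346116 = -2968279/8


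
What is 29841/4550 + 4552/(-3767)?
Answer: 13099921/2448550 ≈ 5.3501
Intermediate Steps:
29841/4550 + 4552/(-3767) = 29841*(1/4550) + 4552*(-1/3767) = 4263/650 - 4552/3767 = 13099921/2448550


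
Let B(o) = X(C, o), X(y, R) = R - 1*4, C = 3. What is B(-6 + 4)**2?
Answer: 36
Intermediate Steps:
X(y, R) = -4 + R (X(y, R) = R - 4 = -4 + R)
B(o) = -4 + o
B(-6 + 4)**2 = (-4 + (-6 + 4))**2 = (-4 - 2)**2 = (-6)**2 = 36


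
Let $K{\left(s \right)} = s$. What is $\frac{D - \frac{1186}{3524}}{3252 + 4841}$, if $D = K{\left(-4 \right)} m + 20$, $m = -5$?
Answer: $\frac{69887}{14259866} \approx 0.004901$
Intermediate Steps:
$D = 40$ ($D = \left(-4\right) \left(-5\right) + 20 = 20 + 20 = 40$)
$\frac{D - \frac{1186}{3524}}{3252 + 4841} = \frac{40 - \frac{1186}{3524}}{3252 + 4841} = \frac{40 - \frac{593}{1762}}{8093} = \left(40 - \frac{593}{1762}\right) \frac{1}{8093} = \frac{69887}{1762} \cdot \frac{1}{8093} = \frac{69887}{14259866}$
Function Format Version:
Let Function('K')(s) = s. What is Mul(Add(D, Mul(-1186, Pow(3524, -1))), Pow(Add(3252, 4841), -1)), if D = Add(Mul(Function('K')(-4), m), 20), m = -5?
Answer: Rational(69887, 14259866) ≈ 0.0049010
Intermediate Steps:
D = 40 (D = Add(Mul(-4, -5), 20) = Add(20, 20) = 40)
Mul(Add(D, Mul(-1186, Pow(3524, -1))), Pow(Add(3252, 4841), -1)) = Mul(Add(40, Mul(-1186, Pow(3524, -1))), Pow(Add(3252, 4841), -1)) = Mul(Add(40, Mul(-1186, Rational(1, 3524))), Pow(8093, -1)) = Mul(Add(40, Rational(-593, 1762)), Rational(1, 8093)) = Mul(Rational(69887, 1762), Rational(1, 8093)) = Rational(69887, 14259866)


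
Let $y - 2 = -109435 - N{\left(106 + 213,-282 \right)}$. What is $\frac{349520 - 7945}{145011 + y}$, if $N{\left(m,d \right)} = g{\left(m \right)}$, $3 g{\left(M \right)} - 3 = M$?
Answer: $\frac{1024725}{106412} \approx 9.6298$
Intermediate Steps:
$g{\left(M \right)} = 1 + \frac{M}{3}$
$N{\left(m,d \right)} = 1 + \frac{m}{3}$
$y = - \frac{328621}{3}$ ($y = 2 - \left(109436 + \frac{106 + 213}{3}\right) = 2 - \left(109436 + \frac{319}{3}\right) = 2 - \frac{328627}{3} = - \frac{328621}{3} \approx -1.0954 \cdot 10^{5}$)
$\frac{349520 - 7945}{145011 + y} = \frac{349520 - 7945}{145011 - \frac{328621}{3}} = \frac{341575}{\frac{106412}{3}} = 341575 \cdot \frac{3}{106412} = \frac{1024725}{106412}$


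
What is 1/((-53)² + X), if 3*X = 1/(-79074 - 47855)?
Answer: 380787/1069630682 ≈ 0.00035600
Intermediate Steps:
X = -1/380787 (X = 1/(3*(-79074 - 47855)) = (⅓)/(-126929) = (⅓)*(-1/126929) = -1/380787 ≈ -2.6261e-6)
1/((-53)² + X) = 1/((-53)² - 1/380787) = 1/(2809 - 1/380787) = 1/(1069630682/380787) = 380787/1069630682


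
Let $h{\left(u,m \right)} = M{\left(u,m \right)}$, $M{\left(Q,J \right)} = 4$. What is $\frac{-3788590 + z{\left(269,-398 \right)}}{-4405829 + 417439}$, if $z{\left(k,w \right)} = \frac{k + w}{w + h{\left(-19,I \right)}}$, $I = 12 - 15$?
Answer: $\frac{1492704331}{1571425660} \approx 0.9499$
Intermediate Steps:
$I = -3$
$h{\left(u,m \right)} = 4$
$z{\left(k,w \right)} = \frac{k + w}{4 + w}$ ($z{\left(k,w \right)} = \frac{k + w}{w + 4} = \frac{k + w}{4 + w}$)
$\frac{-3788590 + z{\left(269,-398 \right)}}{-4405829 + 417439} = \frac{-3788590 + \frac{269 - 398}{4 - 398}}{-4405829 + 417439} = \frac{-3788590 + \frac{1}{-394} \left(-129\right)}{-3988390} = \left(-3788590 - - \frac{129}{394}\right) \left(- \frac{1}{3988390}\right) = \left(-3788590 + \frac{129}{394}\right) \left(- \frac{1}{3988390}\right) = \left(- \frac{1492704331}{394}\right) \left(- \frac{1}{3988390}\right) = \frac{1492704331}{1571425660}$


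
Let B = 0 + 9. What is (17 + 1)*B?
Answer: 162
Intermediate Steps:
B = 9
(17 + 1)*B = (17 + 1)*9 = 18*9 = 162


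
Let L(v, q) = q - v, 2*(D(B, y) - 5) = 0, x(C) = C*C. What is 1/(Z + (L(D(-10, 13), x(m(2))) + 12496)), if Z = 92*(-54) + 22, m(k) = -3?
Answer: 1/7554 ≈ 0.00013238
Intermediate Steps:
x(C) = C²
D(B, y) = 5 (D(B, y) = 5 + (½)*0 = 5 + 0 = 5)
Z = -4946 (Z = -4968 + 22 = -4946)
1/(Z + (L(D(-10, 13), x(m(2))) + 12496)) = 1/(-4946 + (((-3)² - 1*5) + 12496)) = 1/(-4946 + ((9 - 5) + 12496)) = 1/(-4946 + (4 + 12496)) = 1/(-4946 + 12500) = 1/7554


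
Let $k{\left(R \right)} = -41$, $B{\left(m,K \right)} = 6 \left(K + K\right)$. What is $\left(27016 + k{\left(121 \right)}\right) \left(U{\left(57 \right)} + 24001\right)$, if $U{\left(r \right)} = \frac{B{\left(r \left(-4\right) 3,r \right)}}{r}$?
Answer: $647750675$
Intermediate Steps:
$B{\left(m,K \right)} = 12 K$ ($B{\left(m,K \right)} = 6 \cdot 2 K = 12 K$)
$U{\left(r \right)} = 12$ ($U{\left(r \right)} = \frac{12 r}{r} = 12$)
$\left(27016 + k{\left(121 \right)}\right) \left(U{\left(57 \right)} + 24001\right) = \left(27016 - 41\right) \left(12 + 24001\right) = 26975 \cdot 24013 = 647750675$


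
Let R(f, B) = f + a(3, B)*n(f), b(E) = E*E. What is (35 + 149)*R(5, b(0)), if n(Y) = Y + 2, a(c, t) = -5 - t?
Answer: -5520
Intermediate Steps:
n(Y) = 2 + Y
b(E) = E²
R(f, B) = f + (-5 - B)*(2 + f)
(35 + 149)*R(5, b(0)) = (35 + 149)*(5 - (2 + 5)*(5 + 0²)) = 184*(5 - 1*7*(5 + 0)) = 184*(5 - 1*7*5) = 184*(5 - 35) = 184*(-30) = -5520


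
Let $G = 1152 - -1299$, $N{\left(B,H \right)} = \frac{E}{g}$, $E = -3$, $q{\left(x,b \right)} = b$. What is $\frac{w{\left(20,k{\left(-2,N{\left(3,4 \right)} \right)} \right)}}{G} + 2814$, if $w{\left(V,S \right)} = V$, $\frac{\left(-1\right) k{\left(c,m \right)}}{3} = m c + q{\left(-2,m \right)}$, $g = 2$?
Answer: $\frac{6897134}{2451} \approx 2814.0$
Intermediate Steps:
$N{\left(B,H \right)} = - \frac{3}{2}$
$k{\left(c,m \right)} = - 3 m - 3 c m$ ($k{\left(c,m \right)} = - 3 \left(m c + m\right) = - 3 \left(c m + m\right) = - 3 \left(m + c m\right) = - 3 m - 3 c m$)
$G = 2451$ ($G = 1152 + 1299 = 2451$)
$\frac{w{\left(20,k{\left(-2,N{\left(3,4 \right)} \right)} \right)}}{G} + 2814 = \frac{20}{2451} + 2814 = \frac{6897134}{2451}$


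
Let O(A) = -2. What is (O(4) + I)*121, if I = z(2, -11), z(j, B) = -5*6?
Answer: -3872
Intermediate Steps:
z(j, B) = -30
I = -30
(O(4) + I)*121 = (-2 - 30)*121 = -32*121 = -3872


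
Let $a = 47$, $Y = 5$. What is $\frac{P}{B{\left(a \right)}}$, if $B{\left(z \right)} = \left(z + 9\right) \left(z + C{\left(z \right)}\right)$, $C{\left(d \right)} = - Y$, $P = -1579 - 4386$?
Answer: $- \frac{5965}{2352} \approx -2.5361$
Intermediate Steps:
$P = -5965$
$C{\left(d \right)} = -5$ ($C{\left(d \right)} = \left(-1\right) 5 = -5$)
$B{\left(z \right)} = \left(-5 + z\right) \left(9 + z\right)$ ($B{\left(z \right)} = \left(z + 9\right) \left(z - 5\right) = \left(9 + z\right) \left(-5 + z\right) = \left(-5 + z\right) \left(9 + z\right)$)
$\frac{P}{B{\left(a \right)}} = - \frac{5965}{-45 + 47^{2} + 4 \cdot 47} = - \frac{5965}{-45 + 2209 + 188} = - \frac{5965}{2352}$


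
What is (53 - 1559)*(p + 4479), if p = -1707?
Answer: -4174632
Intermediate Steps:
(53 - 1559)*(p + 4479) = (53 - 1559)*(-1707 + 4479) = -1506*2772 = -4174632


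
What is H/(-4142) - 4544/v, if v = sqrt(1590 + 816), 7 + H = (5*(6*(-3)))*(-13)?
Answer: -1163/4142 - 2272*sqrt(2406)/1203 ≈ -92.919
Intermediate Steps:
H = 1163 (H = -7 + (5*(6*(-3)))*(-13) = -7 + (5*(-18))*(-13) = -7 - 90*(-13) = -7 + 1170 = 1163)
v = sqrt(2406) ≈ 49.051
H/(-4142) - 4544/v = 1163/(-4142) - 4544*sqrt(2406)/2406 = 1163*(-1/4142) - 2272*sqrt(2406)/1203 = -1163/4142 - 2272*sqrt(2406)/1203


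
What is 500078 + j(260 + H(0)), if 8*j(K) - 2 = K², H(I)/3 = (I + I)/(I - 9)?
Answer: 2034113/4 ≈ 5.0853e+5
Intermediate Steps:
H(I) = 6*I/(-9 + I) (H(I) = 3*((I + I)/(I - 9)) = 3*((2*I)/(-9 + I)) = 3*(2*I/(-9 + I)) = 6*I/(-9 + I))
j(K) = ¼ + K²/8
500078 + j(260 + H(0)) = 500078 + (¼ + (260 + 6*0/(-9 + 0))²/8) = 500078 + (¼ + (260 + 6*0/(-9))²/8) = 500078 + (¼ + (260 + 6*0*(-⅑))²/8) = 500078 + (¼ + (260 + 0)²/8) = 500078 + (¼ + (⅛)*260²) = 500078 + (¼ + (⅛)*67600) = 500078 + (¼ + 8450) = 500078 + 33801/4 = 2034113/4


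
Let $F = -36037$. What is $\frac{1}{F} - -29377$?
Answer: $\frac{1058658948}{36037} \approx 29377.0$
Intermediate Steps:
$\frac{1}{F} - -29377 = \frac{1}{-36037} - -29377 = - \frac{1}{36037} + 29377 = \frac{1058658948}{36037}$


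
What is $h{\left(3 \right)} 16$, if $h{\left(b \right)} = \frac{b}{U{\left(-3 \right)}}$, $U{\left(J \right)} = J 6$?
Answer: $- \frac{8}{3} \approx -2.6667$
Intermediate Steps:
$U{\left(J \right)} = 6 J$
$h{\left(b \right)} = - \frac{b}{18}$ ($h{\left(b \right)} = \frac{b}{6 \left(-3\right)} = \frac{b}{-18} = b \left(- \frac{1}{18}\right) = - \frac{b}{18}$)
$h{\left(3 \right)} 16 = \left(- \frac{1}{18}\right) 3 \cdot 16 = \left(- \frac{1}{6}\right) 16 = - \frac{8}{3}$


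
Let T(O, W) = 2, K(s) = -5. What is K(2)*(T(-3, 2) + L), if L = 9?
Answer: -55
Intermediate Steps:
K(2)*(T(-3, 2) + L) = -5*(2 + 9) = -5*11 = -55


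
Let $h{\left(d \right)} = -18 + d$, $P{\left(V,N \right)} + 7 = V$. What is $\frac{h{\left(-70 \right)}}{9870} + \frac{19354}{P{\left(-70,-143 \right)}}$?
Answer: $- \frac{13645054}{54285} \approx -251.36$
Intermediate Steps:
$P{\left(V,N \right)} = -7 + V$
$\frac{h{\left(-70 \right)}}{9870} + \frac{19354}{P{\left(-70,-143 \right)}} = \frac{-18 - 70}{9870} + \frac{19354}{-7 - 70} = \left(-88\right) \frac{1}{9870} + \frac{19354}{-77} = - \frac{44}{4935} + 19354 \left(- \frac{1}{77}\right) = - \frac{44}{4935} - \frac{19354}{77} = - \frac{13645054}{54285}$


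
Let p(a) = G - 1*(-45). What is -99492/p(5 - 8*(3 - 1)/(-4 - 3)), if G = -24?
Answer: -33164/7 ≈ -4737.7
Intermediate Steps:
p(a) = 21 (p(a) = -24 - 1*(-45) = -24 + 45 = 21)
-99492/p(5 - 8*(3 - 1)/(-4 - 3)) = -99492/21 = -99492*1/21 = -33164/7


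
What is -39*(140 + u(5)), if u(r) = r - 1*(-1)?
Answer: -5694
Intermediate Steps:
u(r) = 1 + r (u(r) = r + 1 = 1 + r)
-39*(140 + u(5)) = -39*(140 + (1 + 5)) = -39*(140 + 6) = -39*146 = -5694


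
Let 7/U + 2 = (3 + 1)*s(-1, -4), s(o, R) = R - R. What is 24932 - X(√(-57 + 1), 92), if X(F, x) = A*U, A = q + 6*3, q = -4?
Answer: 24981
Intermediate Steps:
s(o, R) = 0
A = 14 (A = -4 + 6*3 = -4 + 18 = 14)
U = -7/2 (U = 7/(-2 + (3 + 1)*0) = 7/(-2 + 4*0) = 7/(-2 + 0) = 7/(-2) = 7*(-½) = -7/2 ≈ -3.5000)
X(F, x) = -49 (X(F, x) = 14*(-7/2) = -49)
24932 - X(√(-57 + 1), 92) = 24932 - 1*(-49) = 24932 + 49 = 24981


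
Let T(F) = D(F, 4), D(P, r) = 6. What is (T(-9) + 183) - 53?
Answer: 136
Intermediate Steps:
T(F) = 6
(T(-9) + 183) - 53 = (6 + 183) - 53 = 189 - 53 = 136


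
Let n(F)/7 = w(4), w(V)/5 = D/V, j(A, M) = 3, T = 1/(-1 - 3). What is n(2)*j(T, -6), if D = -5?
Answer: -525/4 ≈ -131.25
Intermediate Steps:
T = -1/4 (T = 1/(-4) = -1/4 ≈ -0.25000)
w(V) = -25/V (w(V) = 5*(-5/V) = -25/V)
n(F) = -175/4 (n(F) = 7*(-25/4) = -175/4)
n(2)*j(T, -6) = -175/4*3 = -525/4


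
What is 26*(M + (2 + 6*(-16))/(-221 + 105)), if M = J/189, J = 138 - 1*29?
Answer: 197665/5481 ≈ 36.064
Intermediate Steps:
J = 109 (J = 138 - 29 = 109)
M = 109/189 ≈ 0.57672
26*(M + (2 + 6*(-16))/(-221 + 105)) = 26*(109/189 + (2 + 6*(-16))/(-221 + 105)) = 26*(109/189 + (2 - 96)/(-116)) = 26*(109/189 - 94*(-1/116)) = 26*(109/189 + 47/58) = 26*(15205/10962) = 197665/5481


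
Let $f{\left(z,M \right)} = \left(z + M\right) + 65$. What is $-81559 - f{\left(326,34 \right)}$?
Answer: $-81984$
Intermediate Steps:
$f{\left(z,M \right)} = 65 + M + z$ ($f{\left(z,M \right)} = \left(M + z\right) + 65 = 65 + M + z$)
$-81559 - f{\left(326,34 \right)} = -81559 - \left(65 + 34 + 326\right) = -81559 - 425 = -81984$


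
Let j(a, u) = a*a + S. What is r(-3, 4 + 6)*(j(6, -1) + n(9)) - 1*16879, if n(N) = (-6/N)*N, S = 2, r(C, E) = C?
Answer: -16975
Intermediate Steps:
n(N) = -6
j(a, u) = 2 + a² (j(a, u) = a*a + 2 = a² + 2 = 2 + a²)
r(-3, 4 + 6)*(j(6, -1) + n(9)) - 1*16879 = -3*((2 + 6²) - 6) - 1*16879 = -3*((2 + 36) - 6) - 16879 = -3*(38 - 6) - 16879 = -3*32 - 16879 = -96 - 16879 = -16975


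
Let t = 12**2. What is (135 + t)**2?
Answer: 77841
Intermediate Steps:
t = 144
(135 + t)**2 = (135 + 144)**2 = 279**2 = 77841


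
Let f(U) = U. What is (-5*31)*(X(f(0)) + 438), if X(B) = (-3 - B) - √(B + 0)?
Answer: -67425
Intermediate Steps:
X(B) = -3 - B - √B (X(B) = (-3 - B) - √B = -3 - B - √B)
(-5*31)*(X(f(0)) + 438) = (-5*31)*((-3 - 1*0 - √0) + 438) = -155*((-3 + 0 - 1*0) + 438) = -155*((-3 + 0 + 0) + 438) = -155*(-3 + 438) = -155*435 = -67425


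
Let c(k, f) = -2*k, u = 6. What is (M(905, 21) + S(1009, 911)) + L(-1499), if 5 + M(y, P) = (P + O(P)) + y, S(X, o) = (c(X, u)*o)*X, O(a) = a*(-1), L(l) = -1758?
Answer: -1854944440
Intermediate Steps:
O(a) = -a
S(X, o) = -2*o*X² (S(X, o) = ((-2*X)*o)*X = (-2*X*o)*X = -2*o*X²)
M(y, P) = -5 + y (M(y, P) = -5 + ((P - P) + y) = -5 + (0 + y) = -5 + y)
(M(905, 21) + S(1009, 911)) + L(-1499) = ((-5 + 905) - 2*911*1009²) - 1758 = (900 - 2*911*1018081) - 1758 = (900 - 1854943582) - 1758 = -1854942682 - 1758 = -1854944440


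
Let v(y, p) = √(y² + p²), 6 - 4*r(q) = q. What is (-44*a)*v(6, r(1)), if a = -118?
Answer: 1298*√601 ≈ 31821.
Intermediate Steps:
r(q) = 3/2 - q/4
v(y, p) = √(p² + y²)
(-44*a)*v(6, r(1)) = (-44*(-118))*√((3/2 - ¼*1)² + 6²) = 5192*√((3/2 - ¼)² + 36) = 5192*√((5/4)² + 36) = 5192*√(25/16 + 36) = 5192*√(601/16) = 5192*(√601/4) = 1298*√601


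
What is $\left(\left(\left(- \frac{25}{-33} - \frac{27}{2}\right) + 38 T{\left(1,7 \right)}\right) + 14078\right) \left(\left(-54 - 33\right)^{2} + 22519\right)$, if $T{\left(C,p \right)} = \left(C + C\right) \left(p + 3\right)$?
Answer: $\frac{14720057548}{33} \approx 4.4606 \cdot 10^{8}$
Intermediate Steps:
$T{\left(C,p \right)} = 2 C \left(3 + p\right)$
$\left(\left(\left(- \frac{25}{-33} - \frac{27}{2}\right) + 38 T{\left(1,7 \right)}\right) + 14078\right) \left(\left(-54 - 33\right)^{2} + 22519\right) = \left(\left(\left(- \frac{25}{-33} - \frac{27}{2}\right) + 38 \cdot 2 \cdot 1 \left(3 + 7\right)\right) + 14078\right) \left(\left(-54 - 33\right)^{2} + 22519\right) = \left(\left(\left(\left(-25\right) \left(- \frac{1}{33}\right) - \frac{27}{2}\right) + 38 \cdot 2 \cdot 1 \cdot 10\right) + 14078\right) \left(\left(-87\right)^{2} + 22519\right) = \left(\left(\left(\frac{25}{33} - \frac{27}{2}\right) + 38 \cdot 20\right) + 14078\right) \left(7569 + 22519\right) = \left(\left(- \frac{841}{66} + 760\right) + 14078\right) 30088 = \left(\frac{49319}{66} + 14078\right) 30088 = \frac{978467}{66} \cdot 30088 = \frac{14720057548}{33}$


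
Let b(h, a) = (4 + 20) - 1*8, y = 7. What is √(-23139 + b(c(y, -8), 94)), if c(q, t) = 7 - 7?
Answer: I*√23123 ≈ 152.06*I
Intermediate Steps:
c(q, t) = 0
b(h, a) = 16 (b(h, a) = 24 - 8 = 16)
√(-23139 + b(c(y, -8), 94)) = √(-23139 + 16) = √(-23123) = I*√23123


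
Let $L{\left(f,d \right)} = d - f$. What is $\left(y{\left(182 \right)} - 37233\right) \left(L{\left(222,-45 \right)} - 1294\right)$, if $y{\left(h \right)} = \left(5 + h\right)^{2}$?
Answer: $3534104$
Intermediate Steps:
$\left(y{\left(182 \right)} - 37233\right) \left(L{\left(222,-45 \right)} - 1294\right) = \left(\left(5 + 182\right)^{2} - 37233\right) \left(\left(-45 - 222\right) - 1294\right) = \left(187^{2} - 37233\right) \left(\left(-45 - 222\right) - 1294\right) = \left(34969 - 37233\right) \left(-267 - 1294\right) = \left(-2264\right) \left(-1561\right) = 3534104$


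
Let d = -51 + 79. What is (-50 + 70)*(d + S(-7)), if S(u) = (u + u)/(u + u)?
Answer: 580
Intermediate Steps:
d = 28
S(u) = 1 (S(u) = (2*u)/((2*u)) = (2*u)*(1/(2*u)) = 1)
(-50 + 70)*(d + S(-7)) = (-50 + 70)*(28 + 1) = 20*29 = 580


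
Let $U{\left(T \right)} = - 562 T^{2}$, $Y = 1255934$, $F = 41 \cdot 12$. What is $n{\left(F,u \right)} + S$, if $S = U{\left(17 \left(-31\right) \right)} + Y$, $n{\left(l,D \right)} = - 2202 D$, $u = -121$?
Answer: $-154561322$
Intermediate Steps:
$F = 492$
$S = -154827764$ ($S = - 562 \left(17 \left(-31\right)\right)^{2} + 1255934 = - 562 \left(-527\right)^{2} + 1255934 = \left(-562\right) 277729 + 1255934 = -156083698 + 1255934 = -154827764$)
$n{\left(F,u \right)} + S = \left(-2202\right) \left(-121\right) - 154827764 = 266442 - 154827764 = -154561322$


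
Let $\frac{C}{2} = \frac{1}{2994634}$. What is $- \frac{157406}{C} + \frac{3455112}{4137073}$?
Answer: $- \frac{975052999051337134}{4137073} \approx -2.3569 \cdot 10^{11}$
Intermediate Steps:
$C = \frac{1}{1497317}$ ($C = \frac{2}{2994634} = 2 \cdot \frac{1}{2994634} = \frac{1}{1497317} \approx 6.6786 \cdot 10^{-7}$)
$- \frac{157406}{C} + \frac{3455112}{4137073} = - 157406 \frac{1}{\frac{1}{1497317}} + \frac{3455112}{4137073} = \left(-157406\right) 1497317 + 3455112 \cdot \frac{1}{4137073} = -235686679702 + \frac{3455112}{4137073} = - \frac{975052999051337134}{4137073}$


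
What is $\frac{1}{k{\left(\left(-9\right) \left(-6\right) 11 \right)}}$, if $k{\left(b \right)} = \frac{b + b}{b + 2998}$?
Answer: $\frac{898}{297} \approx 3.0236$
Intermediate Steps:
$k{\left(b \right)} = \frac{2 b}{2998 + b}$
$\frac{1}{k{\left(\left(-9\right) \left(-6\right) 11 \right)}} = \frac{1}{2 \left(-9\right) \left(-6\right) 11 \frac{1}{2998 + \left(-9\right) \left(-6\right) 11}} = \frac{1}{2 \cdot 54 \cdot 11 \frac{1}{2998 + 54 \cdot 11}} = \frac{1}{2 \cdot 594 \frac{1}{2998 + 594}} = \frac{1}{2 \cdot 594 \cdot \frac{1}{3592}} = \frac{1}{\frac{297}{898}} = \frac{898}{297}$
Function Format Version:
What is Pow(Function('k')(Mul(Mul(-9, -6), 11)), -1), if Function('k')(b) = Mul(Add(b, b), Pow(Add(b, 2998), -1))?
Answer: Rational(898, 297) ≈ 3.0236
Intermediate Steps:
Function('k')(b) = Mul(2, b, Pow(Add(2998, b), -1)) (Function('k')(b) = Mul(Mul(2, b), Pow(Add(2998, b), -1)) = Mul(2, b, Pow(Add(2998, b), -1)))
Pow(Function('k')(Mul(Mul(-9, -6), 11)), -1) = Pow(Mul(2, Mul(Mul(-9, -6), 11), Pow(Add(2998, Mul(Mul(-9, -6), 11)), -1)), -1) = Pow(Mul(2, Mul(54, 11), Pow(Add(2998, Mul(54, 11)), -1)), -1) = Pow(Mul(2, 594, Pow(Add(2998, 594), -1)), -1) = Pow(Mul(2, 594, Pow(3592, -1)), -1) = Pow(Mul(2, 594, Rational(1, 3592)), -1) = Pow(Rational(297, 898), -1) = Rational(898, 297)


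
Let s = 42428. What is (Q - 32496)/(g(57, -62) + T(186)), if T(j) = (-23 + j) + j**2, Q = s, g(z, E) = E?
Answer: 764/2669 ≈ 0.28625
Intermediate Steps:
Q = 42428
T(j) = -23 + j + j**2
(Q - 32496)/(g(57, -62) + T(186)) = (42428 - 32496)/(-62 + (-23 + 186 + 186**2)) = 9932/(-62 + (-23 + 186 + 34596)) = 9932/(-62 + 34759) = 9932/34697 = 9932*(1/34697) = 764/2669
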